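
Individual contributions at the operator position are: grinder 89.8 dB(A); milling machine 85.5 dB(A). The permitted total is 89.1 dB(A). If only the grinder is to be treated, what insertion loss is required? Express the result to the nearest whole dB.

3 dB

Fixed contribution from the other source: Σ 10^(L/10) = 10^(85.5/10) = 3.548e+08 (85.50 dB(A)).
The limit corresponds to 10^(89.1/10) = 8.128e+08; subtracting the fixed part leaves 4.580e+08 for the grinder, i.e. 86.61 dB(A).
Required insertion loss = 89.8 − 86.61 = 3.19 dB.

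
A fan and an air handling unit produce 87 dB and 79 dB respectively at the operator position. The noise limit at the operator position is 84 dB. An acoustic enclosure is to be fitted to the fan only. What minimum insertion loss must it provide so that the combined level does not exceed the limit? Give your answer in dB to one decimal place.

4.7 dB

Everything except the fan sums to 10^(79/10) = 7.943e+07 in linear terms, 79.00 dB.
The limit corresponds to 10^(84/10) = 2.512e+08; subtracting the fixed part leaves 1.718e+08 for the fan, i.e. 82.35 dB.
So the fan must be reduced from 87 to 82.35 dB: IL = 4.65 dB.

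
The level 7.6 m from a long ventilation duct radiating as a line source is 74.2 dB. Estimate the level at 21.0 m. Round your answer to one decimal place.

69.8 dB

For a line source, L₂ = L₁ − 10·log₁₀(r₂/r₁).
L₂ = 74.2 − 10·log₁₀(21.0/7.6) = 74.2 − 4.414 = 69.79 dB.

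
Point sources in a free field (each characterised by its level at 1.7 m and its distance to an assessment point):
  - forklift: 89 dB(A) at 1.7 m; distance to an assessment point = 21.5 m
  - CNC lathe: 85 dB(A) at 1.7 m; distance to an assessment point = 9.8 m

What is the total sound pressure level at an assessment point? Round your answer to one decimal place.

First find each source's level at the receiver (point-source: −20·log₁₀(r/r_ref)), then combine on an intensity basis.
forklift: 89 − 20·log₁₀(21.5/1.7) = 89 − 22.04 = 66.96 dB(A).
CNC lathe: 85 − 20·log₁₀(9.8/1.7) = 85 − 15.22 = 69.78 dB(A).
Σ 10^(L/10) = 1.448e+07 → L_total = 10·log₁₀(1.448e+07) = 71.61 dB(A).

71.6 dB(A)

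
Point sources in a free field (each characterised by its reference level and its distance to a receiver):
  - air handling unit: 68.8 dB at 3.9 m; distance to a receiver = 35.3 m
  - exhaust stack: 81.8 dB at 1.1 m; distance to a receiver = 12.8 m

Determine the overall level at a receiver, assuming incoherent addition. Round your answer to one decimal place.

First find each source's level at the receiver (point-source: −20·log₁₀(r/r_ref)), then combine on an intensity basis.
air handling unit: 68.8 − 20·log₁₀(35.3/3.9) = 68.8 − 19.13 = 49.67 dB.
exhaust stack: 81.8 − 20·log₁₀(12.8/1.1) = 81.8 − 21.32 = 60.48 dB.
Σ 10^(L/10) = 1.210e+06 → L_total = 10·log₁₀(1.210e+06) = 60.83 dB.

60.8 dB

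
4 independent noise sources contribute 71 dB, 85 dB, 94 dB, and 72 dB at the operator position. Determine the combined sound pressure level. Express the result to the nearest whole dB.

95 dB

For uncorrelated sources the intensities add, so convert each level to linear form, sum, and take 10·log₁₀ of the total.
Σ 10^(L/10) = 10^(71/10) + 10^(85/10) + 10^(94/10) + 10^(72/10) = 2.857e+09.
L_total = 10·log₁₀(2.857e+09) = 94.56 dB.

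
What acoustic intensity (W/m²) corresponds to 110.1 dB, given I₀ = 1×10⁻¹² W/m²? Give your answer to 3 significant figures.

0.102 W/m²

I/I₀ = 10^(110.1/10) = 1.023e+11, so I = 1.023e+11 × 10⁻¹² W/m².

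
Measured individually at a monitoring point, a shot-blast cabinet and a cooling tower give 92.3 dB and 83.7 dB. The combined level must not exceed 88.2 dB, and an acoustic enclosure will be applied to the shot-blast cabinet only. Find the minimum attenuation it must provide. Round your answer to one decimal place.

Fixed contribution from the other source: Σ 10^(L/10) = 10^(83.7/10) = 2.344e+08 (83.70 dB).
The limit corresponds to 10^(88.2/10) = 6.607e+08; subtracting the fixed part leaves 4.263e+08 for the shot-blast cabinet, i.e. 86.30 dB.
So the shot-blast cabinet must be reduced from 92.3 to 86.30 dB: IL = 6.00 dB.

6.0 dB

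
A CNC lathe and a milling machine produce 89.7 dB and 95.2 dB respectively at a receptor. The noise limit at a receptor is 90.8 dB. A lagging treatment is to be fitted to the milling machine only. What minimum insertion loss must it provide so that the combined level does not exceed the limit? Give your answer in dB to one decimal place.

10.9 dB

The untreated sources together contribute 10^(89.7/10) = 9.333e+08, i.e. 89.70 dB.
The limit corresponds to 10^(90.8/10) = 1.202e+09; subtracting the fixed part leaves 2.690e+08 for the milling machine, i.e. 84.30 dB.
So the milling machine must be reduced from 95.2 to 84.30 dB: IL = 10.90 dB.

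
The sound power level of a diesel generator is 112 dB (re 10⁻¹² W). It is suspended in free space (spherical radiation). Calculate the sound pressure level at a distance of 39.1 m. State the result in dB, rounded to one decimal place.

The power spreads over a sphere of area 4π·r², so L_p = L_w − 10·log₁₀(4π·r²).
4π·r² = 1.921e+04 m², 10·log₁₀ of that is 42.836 dB.
L_p = 112 − 42.836 = 69.16 dB.

69.2 dB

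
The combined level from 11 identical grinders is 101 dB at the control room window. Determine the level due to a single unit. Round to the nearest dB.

91 dB

Dividing the total intensity by 11 lowers the level by 10·log₁₀ 11 = 10.414 dB: L₁ = 101 − 10.414.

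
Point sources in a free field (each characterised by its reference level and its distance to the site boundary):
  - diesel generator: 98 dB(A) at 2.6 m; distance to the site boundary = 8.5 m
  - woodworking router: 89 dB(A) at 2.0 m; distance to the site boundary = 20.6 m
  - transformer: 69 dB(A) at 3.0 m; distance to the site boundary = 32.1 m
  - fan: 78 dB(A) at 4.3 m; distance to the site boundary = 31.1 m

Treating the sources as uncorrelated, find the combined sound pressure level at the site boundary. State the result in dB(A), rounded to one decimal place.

87.8 dB(A)

Propagate each source to the receiver with L = L_ref − 20·log₁₀(r/r_ref), then add intensities.
diesel generator: 98 − 20·log₁₀(8.5/2.6) = 98 − 10.29 = 87.71 dB(A).
woodworking router: 89 − 20·log₁₀(20.6/2.0) = 89 − 20.26 = 68.74 dB(A).
transformer: 69 − 20·log₁₀(32.1/3.0) = 69 − 20.59 = 48.41 dB(A).
fan: 78 − 20·log₁₀(31.1/4.3) = 78 − 17.19 = 60.81 dB(A).
Σ 10^(L/10) = 5.991e+08 → L_total = 10·log₁₀(5.991e+08) = 87.78 dB(A).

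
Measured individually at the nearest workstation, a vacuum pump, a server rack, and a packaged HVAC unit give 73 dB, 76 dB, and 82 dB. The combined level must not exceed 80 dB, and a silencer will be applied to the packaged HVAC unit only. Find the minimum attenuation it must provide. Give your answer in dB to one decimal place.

Everything except the packaged HVAC unit sums to 10^(73/10) + 10^(76/10) = 5.976e+07 in linear terms, 77.76 dB.
The limit corresponds to 10^(80/10) = 1.000e+08; subtracting the fixed part leaves 4.024e+07 for the packaged HVAC unit, i.e. 76.05 dB.
Required insertion loss = 82 − 76.05 = 5.95 dB.

6.0 dB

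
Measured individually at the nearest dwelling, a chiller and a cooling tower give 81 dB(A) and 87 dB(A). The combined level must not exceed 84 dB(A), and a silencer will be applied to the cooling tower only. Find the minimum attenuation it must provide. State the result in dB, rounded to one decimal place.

Fixed contribution from the other source: Σ 10^(L/10) = 10^(81/10) = 1.259e+08 (81.00 dB(A)).
The limit corresponds to 10^(84/10) = 2.512e+08; subtracting the fixed part leaves 1.253e+08 for the cooling tower, i.e. 80.98 dB(A).
Required insertion loss = 87 − 80.98 = 6.02 dB.

6.0 dB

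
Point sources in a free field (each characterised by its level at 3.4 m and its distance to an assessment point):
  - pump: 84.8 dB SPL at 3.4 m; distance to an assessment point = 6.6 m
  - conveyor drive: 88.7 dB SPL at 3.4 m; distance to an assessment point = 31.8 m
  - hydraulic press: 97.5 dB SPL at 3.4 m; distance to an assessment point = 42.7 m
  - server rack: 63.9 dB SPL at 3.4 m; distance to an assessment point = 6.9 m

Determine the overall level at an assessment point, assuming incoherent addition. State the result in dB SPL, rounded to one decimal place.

81.0 dB SPL

Propagate each source to the receiver with L = L_ref − 20·log₁₀(r/r_ref), then add intensities.
pump: 84.8 − 20·log₁₀(6.6/3.4) = 84.8 − 5.76 = 79.04 dB SPL.
conveyor drive: 88.7 − 20·log₁₀(31.8/3.4) = 88.7 − 19.42 = 69.28 dB SPL.
hydraulic press: 97.5 − 20·log₁₀(42.7/3.4) = 97.5 − 21.98 = 75.52 dB SPL.
server rack: 63.9 − 20·log₁₀(6.9/3.4) = 63.9 − 6.15 = 57.75 dB SPL.
Σ 10^(L/10) = 1.249e+08 → L_total = 10·log₁₀(1.249e+08) = 80.96 dB SPL.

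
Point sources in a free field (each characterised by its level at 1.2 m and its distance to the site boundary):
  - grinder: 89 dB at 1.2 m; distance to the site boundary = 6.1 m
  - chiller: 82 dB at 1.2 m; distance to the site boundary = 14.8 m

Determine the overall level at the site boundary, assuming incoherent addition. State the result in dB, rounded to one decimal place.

75.0 dB

Propagate each source to the receiver with L = L_ref − 20·log₁₀(r/r_ref), then add intensities.
grinder: 89 − 20·log₁₀(6.1/1.2) = 89 − 14.12 = 74.88 dB.
chiller: 82 − 20·log₁₀(14.8/1.2) = 82 − 21.82 = 60.18 dB.
Σ 10^(L/10) = 3.178e+07 → L_total = 10·log₁₀(3.178e+07) = 75.02 dB.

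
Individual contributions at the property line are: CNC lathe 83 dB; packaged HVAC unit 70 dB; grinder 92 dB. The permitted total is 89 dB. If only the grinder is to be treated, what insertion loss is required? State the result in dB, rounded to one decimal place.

Fixed contribution from the other sources: Σ 10^(L/10) = 10^(83/10) + 10^(70/10) = 2.095e+08 (83.21 dB).
The limit corresponds to 10^(89/10) = 7.943e+08; subtracting the fixed part leaves 5.848e+08 for the grinder, i.e. 87.67 dB.
So the grinder must be reduced from 92 to 87.67 dB: IL = 4.33 dB.

4.3 dB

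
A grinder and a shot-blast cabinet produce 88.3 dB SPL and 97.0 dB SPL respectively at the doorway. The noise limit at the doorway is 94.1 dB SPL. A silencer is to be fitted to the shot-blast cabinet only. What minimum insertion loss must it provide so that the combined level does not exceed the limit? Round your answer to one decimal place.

The untreated sources together contribute 10^(88.3/10) = 6.761e+08, i.e. 88.30 dB SPL.
To meet 94.1 dB SPL overall, the treated shot-blast cabinet may contribute at most 10^(94.1/10) − 6.761e+08 = 1.894e+09, i.e. 92.77 dB SPL.
Required insertion loss = 97.0 − 92.77 = 4.23 dB.

4.2 dB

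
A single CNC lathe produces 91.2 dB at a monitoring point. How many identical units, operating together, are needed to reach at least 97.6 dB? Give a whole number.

5

The shortfall is 97.6 − 91.2 = 6.4 dB, and N units add 10·log₁₀ N, so need 10·log₁₀ N ≥ 6.4.
N ≥ 10^(6.4/10) = 4.365, so N = 5.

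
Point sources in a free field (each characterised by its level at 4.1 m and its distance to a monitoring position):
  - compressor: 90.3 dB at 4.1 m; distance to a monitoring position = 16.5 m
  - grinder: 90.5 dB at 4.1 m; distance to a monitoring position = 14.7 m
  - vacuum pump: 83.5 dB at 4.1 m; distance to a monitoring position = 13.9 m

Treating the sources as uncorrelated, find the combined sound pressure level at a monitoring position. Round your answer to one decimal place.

Propagate each source to the receiver with L = L_ref − 20·log₁₀(r/r_ref), then add intensities.
compressor: 90.3 − 20·log₁₀(16.5/4.1) = 90.3 − 12.09 = 78.21 dB.
grinder: 90.5 − 20·log₁₀(14.7/4.1) = 90.5 − 11.09 = 79.41 dB.
vacuum pump: 83.5 − 20·log₁₀(13.9/4.1) = 83.5 − 10.60 = 72.90 dB.
Σ 10^(L/10) = 1.729e+08 → L_total = 10·log₁₀(1.729e+08) = 82.38 dB.

82.4 dB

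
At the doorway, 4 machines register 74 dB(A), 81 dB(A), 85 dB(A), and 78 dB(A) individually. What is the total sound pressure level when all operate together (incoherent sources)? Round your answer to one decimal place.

87.2 dB(A)

Incoherent sources combine by intensity addition: L_total = 10·log₁₀(Σ 10^(L_i/10)).
Σ 10^(L/10) = 10^(74/10) + 10^(81/10) + 10^(85/10) + 10^(78/10) = 5.303e+08.
L_total = 10·log₁₀(5.303e+08) = 87.25 dB(A).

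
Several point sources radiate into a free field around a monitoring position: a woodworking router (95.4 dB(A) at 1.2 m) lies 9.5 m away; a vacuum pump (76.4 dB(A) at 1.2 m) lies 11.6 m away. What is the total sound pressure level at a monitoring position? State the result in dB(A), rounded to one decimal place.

First find each source's level at the receiver (point-source: −20·log₁₀(r/r_ref)), then combine on an intensity basis.
woodworking router: 95.4 − 20·log₁₀(9.5/1.2) = 95.4 − 17.97 = 77.43 dB(A).
vacuum pump: 76.4 − 20·log₁₀(11.6/1.2) = 76.4 − 19.71 = 56.69 dB(A).
Σ 10^(L/10) = 5.579e+07 → L_total = 10·log₁₀(5.579e+07) = 77.47 dB(A).

77.5 dB(A)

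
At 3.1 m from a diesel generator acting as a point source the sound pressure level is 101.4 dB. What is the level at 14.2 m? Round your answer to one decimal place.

88.2 dB

Point-source attenuation: ΔL = 20·log₁₀(r₂/r₁) = 20·log₁₀(14.2/3.1) = 13.219 dB.
L₂ = 101.4 − 20·log₁₀(14.2/3.1) = 101.4 − 13.219 = 88.18 dB.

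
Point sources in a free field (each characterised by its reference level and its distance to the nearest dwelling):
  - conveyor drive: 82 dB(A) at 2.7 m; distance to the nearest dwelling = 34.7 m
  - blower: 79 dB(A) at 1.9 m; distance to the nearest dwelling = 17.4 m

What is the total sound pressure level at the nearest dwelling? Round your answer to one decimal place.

62.8 dB(A)

Propagate each source to the receiver with L = L_ref − 20·log₁₀(r/r_ref), then add intensities.
conveyor drive: 82 − 20·log₁₀(34.7/2.7) = 82 − 22.18 = 59.82 dB(A).
blower: 79 − 20·log₁₀(17.4/1.9) = 79 − 19.24 = 59.76 dB(A).
Σ 10^(L/10) = 1.907e+06 → L_total = 10·log₁₀(1.907e+06) = 62.80 dB(A).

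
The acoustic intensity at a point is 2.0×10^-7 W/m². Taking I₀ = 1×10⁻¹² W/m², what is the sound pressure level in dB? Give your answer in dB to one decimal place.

53.0 dB

I/I₀ = 2.0×10^-7/10⁻¹² = 2.0×10^5, and L = 10·log₁₀(I/I₀).
L = 10·(0.3010 + 5) = 53.01 dB.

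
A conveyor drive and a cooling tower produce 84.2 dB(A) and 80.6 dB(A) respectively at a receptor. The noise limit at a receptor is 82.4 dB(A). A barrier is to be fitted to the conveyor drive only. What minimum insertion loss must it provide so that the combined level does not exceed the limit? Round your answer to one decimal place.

6.5 dB

Fixed contribution from the other source: Σ 10^(L/10) = 10^(80.6/10) = 1.148e+08 (80.60 dB(A)).
The limit corresponds to 10^(82.4/10) = 1.738e+08; subtracting the fixed part leaves 5.896e+07 for the conveyor drive, i.e. 77.71 dB(A).
Required insertion loss = 84.2 − 77.71 = 6.49 dB.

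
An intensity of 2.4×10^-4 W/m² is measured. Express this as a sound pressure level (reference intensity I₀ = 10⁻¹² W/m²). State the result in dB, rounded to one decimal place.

83.8 dB

Dividing by I₀ shifts the exponent by 12: I/I₀ = 2.4×10^8.
L = 10·(0.3802 + 8) = 83.80 dB.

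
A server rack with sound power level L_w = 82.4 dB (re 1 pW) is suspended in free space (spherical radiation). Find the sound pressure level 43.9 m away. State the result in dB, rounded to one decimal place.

38.6 dB

L_p = L_w − 10·log₁₀(4π·r²) with r = 43.9 m.
4π·r² = 2.422e+04 m², 10·log₁₀ of that is 43.841 dB.
L_p = 82.4 − 43.841 = 38.56 dB.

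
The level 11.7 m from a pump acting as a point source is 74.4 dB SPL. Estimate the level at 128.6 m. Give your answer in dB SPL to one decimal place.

53.6 dB SPL

Spherical spreading from a point source gives a 20·log₁₀(r₂/r₁) drop.
L₂ = 74.4 − 20·log₁₀(128.6/11.7) = 74.4 − 20.821 = 53.58 dB SPL.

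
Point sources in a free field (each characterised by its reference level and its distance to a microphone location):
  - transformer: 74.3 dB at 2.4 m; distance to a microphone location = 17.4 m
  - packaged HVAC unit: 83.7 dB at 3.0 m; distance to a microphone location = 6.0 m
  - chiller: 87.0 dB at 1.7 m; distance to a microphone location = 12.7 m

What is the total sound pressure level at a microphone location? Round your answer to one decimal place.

78.3 dB

First find each source's level at the receiver (point-source: −20·log₁₀(r/r_ref)), then combine on an intensity basis.
transformer: 74.3 − 20·log₁₀(17.4/2.4) = 74.3 − 17.21 = 57.09 dB.
packaged HVAC unit: 83.7 − 20·log₁₀(6.0/3.0) = 83.7 − 6.02 = 77.68 dB.
chiller: 87.0 − 20·log₁₀(12.7/1.7) = 87.0 − 17.47 = 69.53 dB.
Σ 10^(L/10) = 6.810e+07 → L_total = 10·log₁₀(6.810e+07) = 78.33 dB.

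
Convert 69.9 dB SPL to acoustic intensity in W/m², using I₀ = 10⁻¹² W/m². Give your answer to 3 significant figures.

I = I₀·10^(L/10) = 10⁻¹² × 10^(69.9/10) = 10^(-5.010).

9.77e-06 W/m²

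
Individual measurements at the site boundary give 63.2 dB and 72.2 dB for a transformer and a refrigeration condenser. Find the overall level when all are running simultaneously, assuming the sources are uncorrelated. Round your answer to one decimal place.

72.7 dB

For uncorrelated sources the intensities add, so convert each level to linear form, sum, and take 10·log₁₀ of the total.
Σ 10^(L/10) = 10^(63.2/10) + 10^(72.2/10) = 1.869e+07.
L_total = 10·log₁₀(1.869e+07) = 72.71 dB.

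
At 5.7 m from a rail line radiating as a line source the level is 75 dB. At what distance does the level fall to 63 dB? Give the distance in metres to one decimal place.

90.3 m

Line-source spreading drops the level by 10·log₁₀(r₂/r₁); inverting, r₂/r₁ = 10^(ΔL/10).
r₂ = 5.7·10^((75−63)/10) = 5.7·10^(12.0/10) = 90.34 m.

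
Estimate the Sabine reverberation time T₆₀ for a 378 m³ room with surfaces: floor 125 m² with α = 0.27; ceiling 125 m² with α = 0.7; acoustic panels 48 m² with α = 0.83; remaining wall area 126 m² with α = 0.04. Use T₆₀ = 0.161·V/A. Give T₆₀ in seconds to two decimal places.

Total absorption A = 125·0.27 + 125·0.7 + 48·0.83 + 126·0.04 = 166.13 m² sabins.
T₆₀ = 0.161 × 378 / 166.13 = 0.366 s.

0.37 s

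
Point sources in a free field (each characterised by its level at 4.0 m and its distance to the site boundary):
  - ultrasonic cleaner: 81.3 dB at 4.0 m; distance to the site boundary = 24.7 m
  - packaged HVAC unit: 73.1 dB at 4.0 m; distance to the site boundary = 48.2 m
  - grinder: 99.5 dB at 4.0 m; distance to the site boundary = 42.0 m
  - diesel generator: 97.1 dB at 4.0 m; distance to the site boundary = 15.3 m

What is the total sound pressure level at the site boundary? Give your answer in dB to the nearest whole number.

86 dB

Propagate each source to the receiver with L = L_ref − 20·log₁₀(r/r_ref), then add intensities.
ultrasonic cleaner: 81.3 − 20·log₁₀(24.7/4.0) = 81.3 − 15.81 = 65.49 dB.
packaged HVAC unit: 73.1 − 20·log₁₀(48.2/4.0) = 73.1 − 21.62 = 51.48 dB.
grinder: 99.5 − 20·log₁₀(42.0/4.0) = 99.5 − 20.42 = 79.08 dB.
diesel generator: 97.1 − 20·log₁₀(15.3/4.0) = 97.1 − 11.65 = 85.45 dB.
Σ 10^(L/10) = 4.351e+08 → L_total = 10·log₁₀(4.351e+08) = 86.39 dB.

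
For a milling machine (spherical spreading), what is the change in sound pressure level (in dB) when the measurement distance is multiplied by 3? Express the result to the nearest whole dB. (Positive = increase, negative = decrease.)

A point source loses 6 dB per doubling of distance; generally ΔL = −20·log₁₀(r₂/r₁).
ΔL = −20·log₁₀(3) = -9.54 dB.

-10 dB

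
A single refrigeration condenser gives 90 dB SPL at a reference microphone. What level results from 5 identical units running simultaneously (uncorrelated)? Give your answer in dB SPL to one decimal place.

97.0 dB SPL

N identical incoherent sources raise the level by 10·log₁₀ N.
L_total = 90 + 10·log₁₀(5) = 90 + 6.990 = 96.99 dB SPL.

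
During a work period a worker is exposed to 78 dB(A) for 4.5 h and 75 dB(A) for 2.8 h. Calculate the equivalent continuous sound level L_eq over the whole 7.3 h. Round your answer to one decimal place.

L_eq = 10·log₁₀[(1/T)·Σ tᵢ·10^(Lᵢ/10)] with T = 7.3 h.
Σ tᵢ·10^(Lᵢ/10) = 4.5·10^(78/10) + 2.8·10^(75/10) = 3.725e+08.
L_eq = 10·log₁₀(3.725e+08/7.3) = 77.08 dB(A).

77.1 dB(A)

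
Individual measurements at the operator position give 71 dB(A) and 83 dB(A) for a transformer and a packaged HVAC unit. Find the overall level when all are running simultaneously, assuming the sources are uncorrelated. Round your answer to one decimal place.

83.3 dB(A)

For uncorrelated sources the intensities add, so convert each level to linear form, sum, and take 10·log₁₀ of the total.
Σ 10^(L/10) = 10^(71/10) + 10^(83/10) = 2.121e+08.
L_total = 10·log₁₀(2.121e+08) = 83.27 dB(A).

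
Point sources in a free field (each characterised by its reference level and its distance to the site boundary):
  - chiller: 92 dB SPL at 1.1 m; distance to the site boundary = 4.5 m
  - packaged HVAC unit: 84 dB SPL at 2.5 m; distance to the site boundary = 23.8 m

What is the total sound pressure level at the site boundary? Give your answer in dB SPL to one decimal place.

Propagate each source to the receiver with L = L_ref − 20·log₁₀(r/r_ref), then add intensities.
chiller: 92 − 20·log₁₀(4.5/1.1) = 92 − 12.24 = 79.76 dB SPL.
packaged HVAC unit: 84 − 20·log₁₀(23.8/2.5) = 84 − 19.57 = 64.43 dB SPL.
Σ 10^(L/10) = 9.747e+07 → L_total = 10·log₁₀(9.747e+07) = 79.89 dB SPL.

79.9 dB SPL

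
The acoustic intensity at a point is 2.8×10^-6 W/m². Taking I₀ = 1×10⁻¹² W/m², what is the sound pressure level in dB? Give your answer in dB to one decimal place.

Dividing by I₀ shifts the exponent by 12: I/I₀ = 2.8×10^6.
L = 10·(0.4472 + 6) = 64.47 dB.

64.5 dB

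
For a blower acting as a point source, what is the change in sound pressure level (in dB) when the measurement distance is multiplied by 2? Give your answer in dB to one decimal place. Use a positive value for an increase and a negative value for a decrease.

-6.0 dB

A point source loses 6 dB per doubling of distance; generally ΔL = −20·log₁₀(r₂/r₁).
ΔL = −20·log₁₀(2) = -6.02 dB.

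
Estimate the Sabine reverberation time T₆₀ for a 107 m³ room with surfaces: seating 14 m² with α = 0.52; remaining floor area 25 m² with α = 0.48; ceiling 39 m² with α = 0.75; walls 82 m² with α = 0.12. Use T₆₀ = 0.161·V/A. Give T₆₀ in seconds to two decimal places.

A = Σ Sᵢαᵢ = 14·0.52 + 25·0.48 + 39·0.75 + 82·0.12 = 58.37 m².
T₆₀ = 0.161 × 107 / 58.37 = 0.295 s.

0.30 s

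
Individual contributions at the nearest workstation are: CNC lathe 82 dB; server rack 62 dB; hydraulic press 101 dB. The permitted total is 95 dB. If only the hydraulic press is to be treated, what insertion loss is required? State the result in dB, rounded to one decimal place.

Everything except the hydraulic press sums to 10^(82/10) + 10^(62/10) = 1.601e+08 in linear terms, 82.04 dB.
To meet 95 dB overall, the treated hydraulic press may contribute at most 10^(95/10) − 1.601e+08 = 3.002e+09, i.e. 94.77 dB.
So the hydraulic press must be reduced from 101 to 94.77 dB: IL = 6.23 dB.

6.2 dB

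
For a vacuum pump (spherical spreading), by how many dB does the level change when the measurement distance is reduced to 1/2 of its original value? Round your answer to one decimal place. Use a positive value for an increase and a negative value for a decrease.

+6.0 dB

Point-source spreading: ΔL = −20·log₁₀(r₂/r₁).
ΔL = −20·log₁₀(0.5) = +6.02 dB.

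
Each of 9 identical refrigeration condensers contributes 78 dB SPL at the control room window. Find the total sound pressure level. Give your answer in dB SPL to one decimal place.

With 9 equal, uncorrelated contributions the intensity is 9× that of one unit, giving a rise of 10·log₁₀ 9.
L_total = 78 + 10·log₁₀(9) = 78 + 9.542 = 87.54 dB SPL.

87.5 dB SPL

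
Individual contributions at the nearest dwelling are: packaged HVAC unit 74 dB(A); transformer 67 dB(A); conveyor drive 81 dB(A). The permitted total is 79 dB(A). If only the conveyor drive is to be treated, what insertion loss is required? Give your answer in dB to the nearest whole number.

Everything except the conveyor drive sums to 10^(74/10) + 10^(67/10) = 3.013e+07 in linear terms, 74.79 dB(A).
To meet 79 dB(A) overall, the treated conveyor drive may contribute at most 10^(79/10) − 3.013e+07 = 4.930e+07, i.e. 76.93 dB(A).
So the conveyor drive must be reduced from 81 to 76.93 dB(A): IL = 4.07 dB.

4 dB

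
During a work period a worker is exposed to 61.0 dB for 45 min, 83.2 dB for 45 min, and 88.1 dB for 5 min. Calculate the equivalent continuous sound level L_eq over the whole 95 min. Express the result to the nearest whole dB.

L_eq = 10·log₁₀[(1/T)·Σ tᵢ·10^(Lᵢ/10)] with T = 95 min.
Σ tᵢ·10^(Lᵢ/10) = 45·10^(61.0/10) + 45·10^(83.2/10) + 5·10^(88.1/10) = 1.269e+10.
L_eq = 10·log₁₀(1.269e+10/95) = 81.26 dB.

81 dB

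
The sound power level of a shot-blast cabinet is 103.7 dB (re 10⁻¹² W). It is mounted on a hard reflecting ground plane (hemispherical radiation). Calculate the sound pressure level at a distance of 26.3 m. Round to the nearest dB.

67 dB

Free-field hemispherical radiation: L_p = L_w − 10·log₁₀(2π·r²), r = 26.3 m.
2π·r² = 4346 m², 10·log₁₀ of that is 36.381 dB.
L_p = 103.7 − 36.381 = 67.32 dB.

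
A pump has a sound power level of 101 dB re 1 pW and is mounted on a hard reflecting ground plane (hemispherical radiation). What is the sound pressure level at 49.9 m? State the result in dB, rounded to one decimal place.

59.1 dB

Free-field hemispherical radiation: L_p = L_w − 10·log₁₀(2π·r²), r = 49.9 m.
2π·r² = 1.565e+04 m², 10·log₁₀ of that is 41.944 dB.
L_p = 101 − 41.944 = 59.06 dB.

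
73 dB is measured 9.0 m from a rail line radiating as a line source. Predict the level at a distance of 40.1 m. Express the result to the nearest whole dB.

67 dB

For a line source, L₂ = L₁ − 10·log₁₀(r₂/r₁).
L₂ = 73 − 10·log₁₀(40.1/9.0) = 73 − 6.489 = 66.51 dB.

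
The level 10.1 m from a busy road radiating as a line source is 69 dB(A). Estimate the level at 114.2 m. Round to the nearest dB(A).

58 dB(A)

For a line source, L₂ = L₁ − 10·log₁₀(r₂/r₁).
L₂ = 69 − 10·log₁₀(114.2/10.1) = 69 − 10.533 = 58.47 dB(A).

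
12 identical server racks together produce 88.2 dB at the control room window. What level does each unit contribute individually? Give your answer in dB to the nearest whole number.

For N identical incoherent sources L_total = L₁ + 10·log₁₀ N, so L₁ = 88.2 − 10·log₁₀(12) = 88.2 − 10.792.

77 dB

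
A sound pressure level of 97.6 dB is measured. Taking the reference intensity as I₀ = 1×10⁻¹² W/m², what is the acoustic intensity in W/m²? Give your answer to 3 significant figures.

0.00575 W/m²

I/I₀ = 10^(97.6/10) = 5.754e+09, so I = 5.754e+09 × 10⁻¹² W/m².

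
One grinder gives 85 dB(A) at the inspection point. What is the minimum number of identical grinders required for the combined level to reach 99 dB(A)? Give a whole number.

The shortfall is 99 − 85 = 14.0 dB, and N units add 10·log₁₀ N, so need 10·log₁₀ N ≥ 14.0.
N ≥ 10^(14.0/10) = 25.119, so N = 26.

26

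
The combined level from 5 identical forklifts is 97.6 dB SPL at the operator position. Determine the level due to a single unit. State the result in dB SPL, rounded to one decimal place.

90.6 dB SPL

For N identical incoherent sources L_total = L₁ + 10·log₁₀ N, so L₁ = 97.6 − 10·log₁₀(5) = 97.6 − 6.990.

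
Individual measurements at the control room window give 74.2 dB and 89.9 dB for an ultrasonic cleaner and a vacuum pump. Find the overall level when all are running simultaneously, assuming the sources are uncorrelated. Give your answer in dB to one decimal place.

Incoherent sources combine by intensity addition: L_total = 10·log₁₀(Σ 10^(L_i/10)).
Σ 10^(L/10) = 10^(74.2/10) + 10^(89.9/10) = 1.004e+09.
L_total = 10·log₁₀(1.004e+09) = 90.02 dB.

90.0 dB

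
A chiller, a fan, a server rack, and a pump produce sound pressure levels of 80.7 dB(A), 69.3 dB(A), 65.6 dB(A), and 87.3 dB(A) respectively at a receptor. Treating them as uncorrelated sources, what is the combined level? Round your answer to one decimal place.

88.2 dB(A)

For uncorrelated sources the intensities add, so convert each level to linear form, sum, and take 10·log₁₀ of the total.
Σ 10^(L/10) = 10^(80.7/10) + 10^(69.3/10) + 10^(65.6/10) + 10^(87.3/10) = 6.667e+08.
L_total = 10·log₁₀(6.667e+08) = 88.24 dB(A).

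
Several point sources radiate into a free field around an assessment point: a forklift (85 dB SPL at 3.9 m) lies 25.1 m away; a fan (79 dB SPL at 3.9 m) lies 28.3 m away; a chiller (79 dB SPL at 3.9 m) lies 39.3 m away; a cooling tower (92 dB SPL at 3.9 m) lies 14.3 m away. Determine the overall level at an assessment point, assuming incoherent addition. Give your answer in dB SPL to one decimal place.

81.1 dB SPL

Propagate each source to the receiver with L = L_ref − 20·log₁₀(r/r_ref), then add intensities.
forklift: 85 − 20·log₁₀(25.1/3.9) = 85 − 16.17 = 68.83 dB SPL.
fan: 79 − 20·log₁₀(28.3/3.9) = 79 − 17.21 = 61.79 dB SPL.
chiller: 79 − 20·log₁₀(39.3/3.9) = 79 − 20.07 = 58.93 dB SPL.
cooling tower: 92 − 20·log₁₀(14.3/3.9) = 92 − 11.29 = 80.71 dB SPL.
Σ 10^(L/10) = 1.278e+08 → L_total = 10·log₁₀(1.278e+08) = 81.07 dB SPL.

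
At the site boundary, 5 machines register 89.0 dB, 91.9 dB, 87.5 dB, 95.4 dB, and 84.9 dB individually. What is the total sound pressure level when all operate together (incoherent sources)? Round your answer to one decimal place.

Incoherent sources combine by intensity addition: L_total = 10·log₁₀(Σ 10^(L_i/10)).
Σ 10^(L/10) = 10^(89.0/10) + 10^(91.9/10) + 10^(87.5/10) + 10^(95.4/10) + 10^(84.9/10) = 6.682e+09.
L_total = 10·log₁₀(6.682e+09) = 98.25 dB.

98.2 dB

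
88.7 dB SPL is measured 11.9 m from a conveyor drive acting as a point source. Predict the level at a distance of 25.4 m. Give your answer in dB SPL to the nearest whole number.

Point-source attenuation: ΔL = 20·log₁₀(r₂/r₁) = 20·log₁₀(25.4/11.9) = 6.586 dB.
L₂ = 88.7 − 20·log₁₀(25.4/11.9) = 88.7 − 6.586 = 82.11 dB SPL.

82 dB SPL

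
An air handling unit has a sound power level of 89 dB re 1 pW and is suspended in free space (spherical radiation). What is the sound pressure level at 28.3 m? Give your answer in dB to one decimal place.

49.0 dB

The power spreads over a sphere of area 4π·r², so L_p = L_w − 10·log₁₀(4π·r²).
4π·r² = 1.006e+04 m², 10·log₁₀ of that is 40.028 dB.
L_p = 89 − 40.028 = 48.97 dB.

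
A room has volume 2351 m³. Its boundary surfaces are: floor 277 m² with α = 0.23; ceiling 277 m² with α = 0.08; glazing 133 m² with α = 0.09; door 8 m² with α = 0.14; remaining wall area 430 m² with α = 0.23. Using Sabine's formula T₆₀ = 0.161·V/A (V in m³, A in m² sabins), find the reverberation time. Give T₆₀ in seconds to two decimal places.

1.91 s

Total absorption A = 277·0.23 + 277·0.08 + 133·0.09 + 8·0.14 + 430·0.23 = 197.86 m² sabins.
T₆₀ = 0.161·V/A = 0.161·2351/197.86 = 1.913 s.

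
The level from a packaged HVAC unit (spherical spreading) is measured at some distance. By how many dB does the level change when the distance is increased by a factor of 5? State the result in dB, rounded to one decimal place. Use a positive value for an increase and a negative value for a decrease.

Point-source spreading: ΔL = −20·log₁₀(r₂/r₁).
ΔL = −20·log₁₀(5) = -13.98 dB.

-14.0 dB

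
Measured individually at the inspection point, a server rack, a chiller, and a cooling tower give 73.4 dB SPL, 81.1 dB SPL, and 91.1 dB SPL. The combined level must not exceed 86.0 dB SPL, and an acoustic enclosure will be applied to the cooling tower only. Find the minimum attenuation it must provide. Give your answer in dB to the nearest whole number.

Fixed contribution from the other sources: Σ 10^(L/10) = 10^(73.4/10) + 10^(81.1/10) = 1.507e+08 (81.78 dB SPL).
To meet 86.0 dB SPL overall, the treated cooling tower may contribute at most 10^(86.0/10) − 1.507e+08 = 2.474e+08, i.e. 83.93 dB SPL.
Required insertion loss = 91.1 − 83.93 = 7.17 dB.

7 dB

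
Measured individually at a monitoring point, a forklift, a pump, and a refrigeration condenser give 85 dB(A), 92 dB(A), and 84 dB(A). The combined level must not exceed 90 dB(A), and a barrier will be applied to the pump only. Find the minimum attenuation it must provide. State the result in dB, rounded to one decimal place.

Everything except the pump sums to 10^(85/10) + 10^(84/10) = 5.674e+08 in linear terms, 87.54 dB(A).
The limit corresponds to 10^(90/10) = 1.000e+09; subtracting the fixed part leaves 4.326e+08 for the pump, i.e. 86.36 dB(A).
Required insertion loss = 92 − 86.36 = 5.64 dB.

5.6 dB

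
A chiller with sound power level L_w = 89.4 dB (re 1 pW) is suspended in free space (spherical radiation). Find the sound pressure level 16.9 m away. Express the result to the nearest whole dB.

54 dB

Free-field spherical radiation: L_p = L_w − 10·log₁₀(4π·r²), r = 16.9 m.
4π·r² = 3589 m², 10·log₁₀ of that is 35.550 dB.
L_p = 89.4 − 35.550 = 53.85 dB.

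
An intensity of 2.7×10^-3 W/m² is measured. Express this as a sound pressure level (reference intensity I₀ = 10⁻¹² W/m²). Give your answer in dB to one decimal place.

94.3 dB

I/I₀ = 2.7×10^-3/10⁻¹² = 2.7×10^9, and L = 10·log₁₀(I/I₀).
L = 10·(0.4314 + 9) = 94.31 dB.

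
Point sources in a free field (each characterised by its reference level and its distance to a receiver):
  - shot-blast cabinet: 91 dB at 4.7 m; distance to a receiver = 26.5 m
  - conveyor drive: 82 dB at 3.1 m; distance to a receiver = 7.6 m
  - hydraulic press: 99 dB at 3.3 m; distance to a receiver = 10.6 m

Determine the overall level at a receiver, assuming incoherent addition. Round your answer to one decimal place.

89.2 dB

Propagate each source to the receiver with L = L_ref − 20·log₁₀(r/r_ref), then add intensities.
shot-blast cabinet: 91 − 20·log₁₀(26.5/4.7) = 91 − 15.02 = 75.98 dB.
conveyor drive: 82 − 20·log₁₀(7.6/3.1) = 82 − 7.79 = 74.21 dB.
hydraulic press: 99 − 20·log₁₀(10.6/3.3) = 99 − 10.14 = 88.86 dB.
Σ 10^(L/10) = 8.358e+08 → L_total = 10·log₁₀(8.358e+08) = 89.22 dB.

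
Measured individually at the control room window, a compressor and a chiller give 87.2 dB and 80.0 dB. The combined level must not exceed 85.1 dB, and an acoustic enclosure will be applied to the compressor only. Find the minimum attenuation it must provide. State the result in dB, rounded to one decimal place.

3.7 dB

The untreated sources together contribute 10^(80.0/10) = 1.000e+08, i.e. 80.00 dB.
To meet 85.1 dB overall, the treated compressor may contribute at most 10^(85.1/10) − 1.000e+08 = 2.236e+08, i.e. 83.49 dB.
So the compressor must be reduced from 87.2 to 83.49 dB: IL = 3.71 dB.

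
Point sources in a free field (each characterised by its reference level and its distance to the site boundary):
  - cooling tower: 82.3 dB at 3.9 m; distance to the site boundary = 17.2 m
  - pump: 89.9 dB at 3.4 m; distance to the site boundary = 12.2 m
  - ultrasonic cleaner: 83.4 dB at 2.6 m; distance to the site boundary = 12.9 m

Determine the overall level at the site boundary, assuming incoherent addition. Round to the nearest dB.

Apply inverse-square spreading to bring every level to the receiver, then sum 10^(L/10).
cooling tower: 82.3 − 20·log₁₀(17.2/3.9) = 82.3 − 12.89 = 69.41 dB.
pump: 89.9 − 20·log₁₀(12.2/3.4) = 89.9 − 11.10 = 78.80 dB.
ultrasonic cleaner: 83.4 − 20·log₁₀(12.9/2.6) = 83.4 − 13.91 = 69.49 dB.
Σ 10^(L/10) = 9.352e+07 → L_total = 10·log₁₀(9.352e+07) = 79.71 dB.

80 dB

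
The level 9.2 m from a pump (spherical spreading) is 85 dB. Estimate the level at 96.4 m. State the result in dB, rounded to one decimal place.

64.6 dB

Point-source attenuation: ΔL = 20·log₁₀(r₂/r₁) = 20·log₁₀(96.4/9.2) = 20.406 dB.
L₂ = 85 − 20·log₁₀(96.4/9.2) = 85 − 20.406 = 64.59 dB.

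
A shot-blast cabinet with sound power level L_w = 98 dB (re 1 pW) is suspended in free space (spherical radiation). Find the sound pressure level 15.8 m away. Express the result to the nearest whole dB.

Free-field spherical radiation: L_p = L_w − 10·log₁₀(4π·r²), r = 15.8 m.
4π·r² = 3137 m², 10·log₁₀ of that is 34.965 dB.
L_p = 98 − 34.965 = 63.03 dB.

63 dB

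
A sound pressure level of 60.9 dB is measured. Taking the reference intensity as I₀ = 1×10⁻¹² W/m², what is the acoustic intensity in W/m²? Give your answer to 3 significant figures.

I = I₀·10^(L/10) = 10⁻¹² × 10^(60.9/10) = 10^(-5.910).

1.23e-06 W/m²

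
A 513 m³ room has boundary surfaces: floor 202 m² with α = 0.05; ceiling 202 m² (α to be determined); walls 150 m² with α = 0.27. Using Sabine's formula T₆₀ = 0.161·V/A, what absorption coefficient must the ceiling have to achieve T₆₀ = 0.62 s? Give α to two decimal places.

0.41

Required total absorption A = 0.161·513/0.62 = 133.21 m².
Absorption from the other surfaces = 202·0.05 + 150·0.27 = 50.60 m², so the ceiling must supply 82.61 m² over 202 m².
α = 82.61/202 = 0.409.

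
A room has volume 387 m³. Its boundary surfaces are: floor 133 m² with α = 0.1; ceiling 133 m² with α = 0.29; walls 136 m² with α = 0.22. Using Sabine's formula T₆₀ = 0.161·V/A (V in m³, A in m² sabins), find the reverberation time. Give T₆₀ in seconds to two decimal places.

Total absorption A = 133·0.1 + 133·0.29 + 136·0.22 = 81.79 m² sabins.
T₆₀ = 0.161 × 387 / 81.79 = 0.762 s.

0.76 s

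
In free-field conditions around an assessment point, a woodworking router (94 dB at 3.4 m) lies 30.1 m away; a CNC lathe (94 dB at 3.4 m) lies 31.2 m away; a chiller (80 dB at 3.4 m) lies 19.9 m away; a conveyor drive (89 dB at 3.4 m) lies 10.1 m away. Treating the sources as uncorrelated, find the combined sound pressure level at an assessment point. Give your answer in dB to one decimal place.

Apply inverse-square spreading to bring every level to the receiver, then sum 10^(L/10).
woodworking router: 94 − 20·log₁₀(30.1/3.4) = 94 − 18.94 = 75.06 dB.
CNC lathe: 94 − 20·log₁₀(31.2/3.4) = 94 − 19.25 = 74.75 dB.
chiller: 80 − 20·log₁₀(19.9/3.4) = 80 − 15.35 = 64.65 dB.
conveyor drive: 89 − 20·log₁₀(10.1/3.4) = 89 − 9.46 = 79.54 dB.
Σ 10^(L/10) = 1.548e+08 → L_total = 10·log₁₀(1.548e+08) = 81.90 dB.

81.9 dB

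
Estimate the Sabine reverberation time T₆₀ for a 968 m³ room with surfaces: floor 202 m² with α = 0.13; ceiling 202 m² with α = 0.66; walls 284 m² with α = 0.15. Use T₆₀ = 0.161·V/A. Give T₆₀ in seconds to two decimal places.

A = Σ Sᵢαᵢ = 202·0.13 + 202·0.66 + 284·0.15 = 202.18 m².
T₆₀ = 0.161 × 968 / 202.18 = 0.771 s.

0.77 s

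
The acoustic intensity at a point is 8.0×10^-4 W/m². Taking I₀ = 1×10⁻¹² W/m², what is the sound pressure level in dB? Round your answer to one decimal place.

I/I₀ = 8.0×10^-4/10⁻¹² = 8.0×10^8, and L = 10·log₁₀(I/I₀).
L = 10·(0.9031 + 8) = 89.03 dB.

89.0 dB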